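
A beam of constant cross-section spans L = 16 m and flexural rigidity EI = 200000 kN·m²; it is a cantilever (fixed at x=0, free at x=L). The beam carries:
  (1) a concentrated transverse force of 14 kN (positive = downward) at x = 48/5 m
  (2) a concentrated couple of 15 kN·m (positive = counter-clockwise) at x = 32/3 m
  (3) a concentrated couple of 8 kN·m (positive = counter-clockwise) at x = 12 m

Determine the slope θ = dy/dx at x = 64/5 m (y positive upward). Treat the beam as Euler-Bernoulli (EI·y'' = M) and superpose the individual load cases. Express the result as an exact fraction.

Load 1 — point force P=14 kN at a=48/5 m (b=L-a=32/5):
  θ_1 = -Pa²/(2EI)  [x>a] = -14·(48/5)²/(2·200000) = -252/78125 rad
Load 2 — applied couple M₀=15 kN·m at a=32/3 m (b=L-a=16/3):
  θ_2 = M₀a/EI  [x>a] = 15·(32/3)/200000 = 1/1250 rad
Load 3 — applied couple M₀=8 kN·m at a=12 m (b=L-a=4):
  θ_3 = M₀a/EI  [x>a] = 8·12/200000 = 3/6250 rad
Superposition: θ = Σ θ_i = -152/78125 rad ≈ -0.001946 rad

θ(64/5) = -152/78125 rad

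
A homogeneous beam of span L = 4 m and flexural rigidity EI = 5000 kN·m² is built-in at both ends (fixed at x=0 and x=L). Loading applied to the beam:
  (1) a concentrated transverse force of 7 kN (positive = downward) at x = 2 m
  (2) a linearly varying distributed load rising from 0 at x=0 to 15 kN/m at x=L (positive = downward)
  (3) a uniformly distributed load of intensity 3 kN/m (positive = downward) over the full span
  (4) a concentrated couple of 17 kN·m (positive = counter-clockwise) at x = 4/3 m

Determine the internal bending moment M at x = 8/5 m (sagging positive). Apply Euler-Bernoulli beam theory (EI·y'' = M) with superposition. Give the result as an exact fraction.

Load 1 — point force P=7 kN at a=2 m (b=L-a=2):
  M_1 = Pb²(3a+b)x/L³ - Pab²/L²  [x≤a] = 7·2²·(3·2+2)·(8/5)/4³ - 7·2·2²/4² = 21/10 kN·m
Load 2 — triangular load w₀=15 kN/m (0→w₀ over full span):
  M_2 = 3w₀Lx/20 - w₀L²/30 - w₀x³/(6L) = 3·15·4·(8/5)/20 - 15·4²/30 - 15·(8/5)³/(6·4) = 96/25 kN·m
Load 3 — uniform load w=3 kN/m over full span:
  M_3 = wLx/2 - wL²/12 - wx²/2 = 3·4·(8/5)/2 - 3·4²/12 - 3·(8/5)²/2 = 44/25 kN·m
Load 4 — applied couple M₀=17 kN·m at a=4/3 m (b=L-a=8/3):
  M_4 = R_Ax - M_A - M₀  [x>a] with R_A=17/3, M_A=0 = (17/3)·(8/5) - 0 - 17 = -119/15 kN·m
Superposition: M = Σ M_i = -7/30 kN·m ≈ -0.233333 kN·m

M(8/5) = -7/30 kN·m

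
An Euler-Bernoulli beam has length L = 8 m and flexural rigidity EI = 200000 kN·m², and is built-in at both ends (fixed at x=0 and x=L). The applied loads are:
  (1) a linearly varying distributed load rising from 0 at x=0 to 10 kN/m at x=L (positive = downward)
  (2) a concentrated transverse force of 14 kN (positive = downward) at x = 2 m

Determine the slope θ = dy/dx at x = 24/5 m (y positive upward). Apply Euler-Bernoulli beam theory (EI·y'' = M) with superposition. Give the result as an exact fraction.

Load 1 — triangular load w₀=10 kN/m (0→w₀ over full span):
  θ_1 = -w₀(2x(L-x)(L-2x)(x+2L)+x²(L-x)²)/(120LEI) = -10·(2·(24/5)·(8-(24/5))·(8-2·(24/5))·((24/5)+2·8)+(24/5)²·(8-(24/5))²)/(120·8·200000) = 16/390625 rad
Load 2 — point force P=14 kN at a=2 m (b=L-a=6):
  θ_2 = Pa²(L-x)(2bL-(3b+a)(L-x))/(2L³EI)  [x>a] = 14·2²·(8-(24/5))·(2·6·8-(3·6+2)·(8-(24/5)))/(2·8³·200000) = 7/250000 rad
Superposition: θ = Σ θ_i = 431/6250000 rad ≈ 0.000069 rad

θ(24/5) = 431/6250000 rad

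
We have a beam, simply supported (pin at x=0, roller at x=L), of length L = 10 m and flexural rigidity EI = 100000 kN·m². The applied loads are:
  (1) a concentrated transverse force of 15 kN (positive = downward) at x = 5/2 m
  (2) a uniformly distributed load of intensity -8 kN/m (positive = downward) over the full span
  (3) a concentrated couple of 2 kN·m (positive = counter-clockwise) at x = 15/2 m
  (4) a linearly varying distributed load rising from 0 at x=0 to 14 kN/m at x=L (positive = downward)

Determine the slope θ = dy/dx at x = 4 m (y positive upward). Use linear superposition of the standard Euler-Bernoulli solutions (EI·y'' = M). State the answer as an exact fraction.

Load 1 — point force P=15 kN at a=5/2 m (b=L-a=15/2):
  θ_1 = -Pa(2L²-6Lx+3x²+a²)/(6LEI)  [x>a] = -15·(5/2)·(2·10²-6·10·4+3·4²+(5/2)²)/(6·10·100000) = -57/640000 rad
Load 2 — uniform load w=-8 kN/m over full span:
  θ_2 = -w(L³-6Lx²+4x³)/(24EI) = -(-8)·(10³-6·10·4²+4·4³)/(24·100000) = 37/37500 rad
Load 3 — applied couple M₀=2 kN·m at a=15/2 m (b=L-a=5/2):
  θ_3 = (M₀x²/(2L)+C₁)/EI  [x≤a] with C₁=M₀(3b²-L²)/(6L)=-65/24 = (2·4²/(2·10)+(-65/24))/100000 = -133/12000000 rad
Load 4 — triangular load w₀=14 kN/m (0→w₀ over full span):
  θ_4 = -w₀(7L⁴-30L²x²+15x⁴)/(360LEI) = -14·(7·10⁴-30·10²·4²+15·4⁴)/(360·10·100000) = -2261/2250000 rad
Superposition: θ = Σ θ_i = -3409/28800000 rad ≈ -0.000118 rad

θ(4) = -3409/28800000 rad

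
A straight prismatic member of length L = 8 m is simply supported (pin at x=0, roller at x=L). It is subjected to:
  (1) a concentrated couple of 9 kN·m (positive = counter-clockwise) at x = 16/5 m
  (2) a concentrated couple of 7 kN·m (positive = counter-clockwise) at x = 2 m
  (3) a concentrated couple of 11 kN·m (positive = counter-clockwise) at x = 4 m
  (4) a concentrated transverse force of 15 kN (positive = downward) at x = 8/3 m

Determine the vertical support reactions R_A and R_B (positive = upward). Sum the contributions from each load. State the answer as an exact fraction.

R_A = 107/8 kN, R_B = 13/8 kN

Load 1 — applied couple M₀=9 kN·m at a=16/5 m (b=L-a=24/5):
  R_A = M₀/L = 9/8 kN
  R_B = -M₀/L = -9/8 kN
Load 2 — applied couple M₀=7 kN·m at a=2 m (b=L-a=6):
  R_A = M₀/L = 7/8 kN
  R_B = -M₀/L = -7/8 kN
Load 3 — applied couple M₀=11 kN·m at a=4 m (b=L-a=4):
  R_A = M₀/L = 11/8 kN
  R_B = -M₀/L = -11/8 kN
Load 4 — point force P=15 kN at a=8/3 m (b=L-a=16/3):
  R_A = Pb/L = 15·(16/3)/8 = 10 kN
  R_B = Pa/L = 15·(8/3)/8 = 5 kN
Superposition: R_A = 107/8 kN, R_B = 13/8 kN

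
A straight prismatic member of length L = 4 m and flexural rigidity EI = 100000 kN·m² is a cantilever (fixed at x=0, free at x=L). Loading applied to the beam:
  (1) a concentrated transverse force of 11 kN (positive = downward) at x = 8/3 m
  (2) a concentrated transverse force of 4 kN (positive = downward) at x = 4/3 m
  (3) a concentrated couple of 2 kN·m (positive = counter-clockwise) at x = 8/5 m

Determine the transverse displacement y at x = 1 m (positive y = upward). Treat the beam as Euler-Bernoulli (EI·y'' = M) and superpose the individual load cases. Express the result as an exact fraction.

y(1) = -83/600000 m

Load 1 — point force P=11 kN at a=8/3 m (b=L-a=4/3):
  y_1 = -Px²(3a-x)/(6EI)  [x≤a] = -11·1²·(3·(8/3)-1)/(6·100000) = -77/600000 m
Load 2 — point force P=4 kN at a=4/3 m (b=L-a=8/3):
  y_2 = -Px²(3a-x)/(6EI)  [x≤a] = -4·1²·(3·(4/3)-1)/(6·100000) = -1/50000 m
Load 3 — applied couple M₀=2 kN·m at a=8/5 m (b=L-a=12/5):
  y_3 = M₀x²/(2EI)  [x≤a] = 2·1²/(2·100000) = 1/100000 m
Superposition: y = Σ y_i = -83/600000 m ≈ -0.000138 m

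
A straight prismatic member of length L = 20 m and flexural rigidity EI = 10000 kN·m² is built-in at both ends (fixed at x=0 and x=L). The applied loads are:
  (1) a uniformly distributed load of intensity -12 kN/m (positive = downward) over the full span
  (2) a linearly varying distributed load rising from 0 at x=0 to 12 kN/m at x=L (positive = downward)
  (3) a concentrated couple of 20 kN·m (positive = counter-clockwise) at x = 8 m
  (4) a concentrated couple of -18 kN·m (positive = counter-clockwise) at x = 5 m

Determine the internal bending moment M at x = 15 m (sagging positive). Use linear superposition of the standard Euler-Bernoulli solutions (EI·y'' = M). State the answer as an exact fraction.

M(15) = -709/80 kN·m

Load 1 — uniform load w=-12 kN/m over full span:
  M_1 = wLx/2 - wL²/12 - wx²/2 = (-12)·20·15/2 - (-12)·20²/12 - (-12)·15²/2 = -50 kN·m
Load 2 — triangular load w₀=12 kN/m (0→w₀ over full span):
  M_2 = 3w₀Lx/20 - w₀L²/30 - w₀x³/(6L) = 3·12·20·15/20 - 12·20²/30 - 12·15³/(6·20) = 85/2 kN·m
Load 3 — applied couple M₀=20 kN·m at a=8 m (b=L-a=12):
  M_3 = R_Ax - M_A - M₀  [x>a] with R_A=36/25, M_A=12/5 = (36/25)·15 - (12/5) - 20 = -4/5 kN·m
Load 4 — applied couple M₀=-18 kN·m at a=5 m (b=L-a=15):
  M_4 = R_Ax - M_A - M₀  [x>a] with R_A=-81/80, M_A=27/8 = (-81/80)·15 - (27/8) - (-18) = -9/16 kN·m
Superposition: M = Σ M_i = -709/80 kN·m ≈ -8.862500 kN·m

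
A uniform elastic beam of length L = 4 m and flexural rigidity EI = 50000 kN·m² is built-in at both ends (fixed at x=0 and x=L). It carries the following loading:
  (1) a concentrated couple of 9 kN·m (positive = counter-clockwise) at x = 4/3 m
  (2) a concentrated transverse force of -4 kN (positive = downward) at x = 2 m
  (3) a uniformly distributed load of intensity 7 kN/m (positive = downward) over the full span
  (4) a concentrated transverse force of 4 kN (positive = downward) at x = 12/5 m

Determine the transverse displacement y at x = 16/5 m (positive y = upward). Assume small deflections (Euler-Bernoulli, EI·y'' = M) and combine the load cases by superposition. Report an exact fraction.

y(16/5) = -7349/292968750 m

Load 1 — applied couple M₀=9 kN·m at a=4/3 m (b=L-a=8/3):
  y_1 = (R_Ax³/6 - M_Ax²/2 - M₀(x-a)²/2)/EI  [x>a] with R_A=3, M_A=0 = (3·(16/5)³/6 - 0·(16/5)²/2 - 9·((16/5)-(4/3))²/2)/50000 = 11/781250 m
Load 2 — point force P=-4 kN at a=2 m (b=L-a=2):
  y_2 = -Pa²(L-x)²(3bL-(3b+a)(L-x))/(6L³EI)  [x>a] = -(-4)·2²·(4-(16/5))²·(3·2·4-(3·2+2)·(4-(16/5)))/(6·4³·50000) = 11/1171875 m
Load 3 — uniform load w=7 kN/m over full span:
  y_3 = -wx²(L-x)²/(24EI) = -7·(16/5)²·(4-(16/5))²/(24·50000) = -224/5859375 m
Load 4 — point force P=4 kN at a=12/5 m (b=L-a=8/5):
  y_4 = -Pa²(L-x)²(3bL-(3b+a)(L-x))/(6L³EI)  [x>a] = -4·(12/5)²·(4-(16/5))²·(3·(8/5)·4-(3·(8/5)+(12/5))·(4-(16/5)))/(6·4³·50000) = -504/48828125 m
Superposition: y = Σ y_i = -7349/292968750 m ≈ -0.000025 m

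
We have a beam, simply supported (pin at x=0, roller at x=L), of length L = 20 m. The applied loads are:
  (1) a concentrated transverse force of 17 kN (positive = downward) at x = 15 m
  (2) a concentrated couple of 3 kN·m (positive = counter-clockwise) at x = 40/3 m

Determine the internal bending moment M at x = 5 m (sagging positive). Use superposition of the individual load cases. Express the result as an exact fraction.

Load 1 — point force P=17 kN at a=15 m (b=L-a=5):
  M_1 = Pbx/L  [x≤a] = 17·5·5/20 = 85/4 kN·m
Load 2 — applied couple M₀=3 kN·m at a=40/3 m (b=L-a=20/3):
  M_2 = M₀x/L  [x≤a] = 3·5/20 = 3/4 kN·m
Superposition: M = Σ M_i = 22 kN·m ≈ 22.000000 kN·m

M(5) = 22 kN·m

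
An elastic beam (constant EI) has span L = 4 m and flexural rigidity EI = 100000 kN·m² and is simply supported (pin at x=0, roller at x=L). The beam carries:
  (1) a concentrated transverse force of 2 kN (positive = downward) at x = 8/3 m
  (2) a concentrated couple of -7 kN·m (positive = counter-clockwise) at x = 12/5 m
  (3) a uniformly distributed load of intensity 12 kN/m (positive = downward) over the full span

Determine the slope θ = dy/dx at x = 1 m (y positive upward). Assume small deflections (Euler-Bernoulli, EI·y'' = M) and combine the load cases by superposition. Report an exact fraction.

θ(1) = -351463/1620000000 rad

Load 1 — point force P=2 kN at a=8/3 m (b=L-a=4/3):
  θ_1 = -Pb(L²-b²-3x²)/(6LEI)  [x≤a] = -2·(4/3)·(4²-(4/3)²-3·1²)/(6·4·100000) = -101/8100000 rad
Load 2 — applied couple M₀=-7 kN·m at a=12/5 m (b=L-a=8/5):
  θ_2 = (M₀x²/(2L)+C₁)/EI  [x≤a] with C₁=M₀(3b²-L²)/(6L)=182/75 = ((-7)·1²/(2·4)+(182/75))/100000 = 931/60000000 rad
Load 3 — uniform load w=12 kN/m over full span:
  θ_3 = -w(L³-6Lx²+4x³)/(24EI) = -12·(4³-6·4·1²+4·1³)/(24·100000) = -11/50000 rad
Superposition: θ = Σ θ_i = -351463/1620000000 rad ≈ -0.000217 rad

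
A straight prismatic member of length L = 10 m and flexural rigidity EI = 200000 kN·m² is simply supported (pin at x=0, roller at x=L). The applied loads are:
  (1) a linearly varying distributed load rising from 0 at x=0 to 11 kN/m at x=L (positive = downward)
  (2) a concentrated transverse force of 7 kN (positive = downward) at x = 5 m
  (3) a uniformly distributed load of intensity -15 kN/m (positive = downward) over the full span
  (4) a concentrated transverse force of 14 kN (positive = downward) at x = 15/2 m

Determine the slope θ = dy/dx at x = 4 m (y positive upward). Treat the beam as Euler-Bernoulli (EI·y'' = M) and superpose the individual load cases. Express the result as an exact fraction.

Load 1 — triangular load w₀=11 kN/m (0→w₀ over full span):
  θ_1 = -w₀(7L⁴-30L²x²+15x⁴)/(360LEI) = -11·(7·10⁴-30·10²·4²+15·4⁴)/(360·10·200000) = -3553/9000000 rad
Load 2 — point force P=7 kN at a=5 m (b=L-a=5):
  θ_2 = -Pb(L²-b²-3x²)/(6LEI)  [x≤a] = -7·5·(10²-5²-3·4²)/(6·10·200000) = -63/800000 rad
Load 3 — uniform load w=-15 kN/m over full span:
  θ_3 = -w(L³-6Lx²+4x³)/(24EI) = -(-15)·(10³-6·10·4²+4·4³)/(24·200000) = 37/40000 rad
Load 4 — point force P=14 kN at a=15/2 m (b=L-a=5/2):
  θ_4 = -Pb(L²-b²-3x²)/(6LEI)  [x≤a] = -14·(5/2)·(10²-(5/2)²-3·4²)/(6·10·200000) = -427/3200000 rad
Superposition: θ = Σ θ_i = 45797/144000000 rad ≈ 0.000318 rad

θ(4) = 45797/144000000 rad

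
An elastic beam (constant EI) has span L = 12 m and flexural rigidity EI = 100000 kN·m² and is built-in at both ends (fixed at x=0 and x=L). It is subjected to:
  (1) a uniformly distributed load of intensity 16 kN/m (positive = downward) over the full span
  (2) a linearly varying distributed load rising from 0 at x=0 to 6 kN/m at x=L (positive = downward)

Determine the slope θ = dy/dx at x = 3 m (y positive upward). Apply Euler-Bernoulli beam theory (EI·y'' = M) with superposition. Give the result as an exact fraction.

Load 1 — uniform load w=16 kN/m over full span:
  θ_1 = -wx(L-x)(L-2x)/(12EI) = -16·3·(12-3)·(12-2·3)/(12·100000) = -27/12500 rad
Load 2 — triangular load w₀=6 kN/m (0→w₀ over full span):
  θ_2 = -w₀(2x(L-x)(L-2x)(x+2L)+x²(L-x)²)/(120LEI) = -6·(2·3·(12-3)·(12-2·3)·(3+2·12)+3²·(12-3)²)/(120·12·100000) = -3159/8000000 rad
Superposition: θ = Σ θ_i = -20439/8000000 rad ≈ -0.002555 rad

θ(3) = -20439/8000000 rad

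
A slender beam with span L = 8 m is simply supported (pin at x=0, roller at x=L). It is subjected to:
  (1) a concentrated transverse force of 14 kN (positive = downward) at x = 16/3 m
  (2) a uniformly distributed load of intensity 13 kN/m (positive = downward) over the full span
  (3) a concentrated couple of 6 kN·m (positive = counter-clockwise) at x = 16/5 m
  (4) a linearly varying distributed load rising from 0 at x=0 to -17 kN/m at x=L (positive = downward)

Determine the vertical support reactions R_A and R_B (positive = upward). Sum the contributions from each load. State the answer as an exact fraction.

R_A = 139/4 kN, R_B = 61/4 kN

Load 1 — point force P=14 kN at a=16/3 m (b=L-a=8/3):
  R_A = Pb/L = 14·(8/3)/8 = 14/3 kN
  R_B = Pa/L = 14·(16/3)/8 = 28/3 kN
Load 2 — uniform load w=13 kN/m over full span:
  R_A = wL/2 = 13·8/2 = 52 kN
  R_B = wL/2 = 13·8/2 = 52 kN
Load 3 — applied couple M₀=6 kN·m at a=16/5 m (b=L-a=24/5):
  R_A = M₀/L = 6/8 = 3/4 kN
  R_B = -M₀/L = -6/8 = -3/4 kN
Load 4 — triangular load w₀=-17 kN/m (0→w₀ over full span):
  R_A = w₀L/6 = (-17)·8/6 = -68/3 kN
  R_B = w₀L/3 = (-17)·8/3 = -136/3 kN
Superposition: R_A = 139/4 kN, R_B = 61/4 kN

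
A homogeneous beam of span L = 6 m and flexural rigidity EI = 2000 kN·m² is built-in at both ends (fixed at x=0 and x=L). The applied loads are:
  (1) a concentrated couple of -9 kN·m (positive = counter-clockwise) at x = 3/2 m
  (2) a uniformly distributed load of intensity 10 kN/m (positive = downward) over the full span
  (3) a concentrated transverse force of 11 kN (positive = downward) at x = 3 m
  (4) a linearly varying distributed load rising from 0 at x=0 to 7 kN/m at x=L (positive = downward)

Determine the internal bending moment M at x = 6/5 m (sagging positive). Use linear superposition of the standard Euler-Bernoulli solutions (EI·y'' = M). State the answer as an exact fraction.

Load 1 — applied couple M₀=-9 kN·m at a=3/2 m (b=L-a=9/2):
  M_1 = R_Ax - M_A  [x≤a] with R_A=-27/16, M_A=27/16 = (-27/16)·(6/5) - (27/16) = -297/80 kN·m
Load 2 — uniform load w=10 kN/m over full span:
  M_2 = wLx/2 - wL²/12 - wx²/2 = 10·6·(6/5)/2 - 10·6²/12 - 10·(6/5)²/2 = -6/5 kN·m
Load 3 — point force P=11 kN at a=3 m (b=L-a=3):
  M_3 = Pb²(3a+b)x/L³ - Pab²/L²  [x≤a] = 11·3²·(3·3+3)·(6/5)/6³ - 11·3·3²/6² = -33/20 kN·m
Load 4 — triangular load w₀=7 kN/m (0→w₀ over full span):
  M_4 = 3w₀Lx/20 - w₀L²/30 - w₀x³/(6L) = 3·7·6·(6/5)/20 - 7·6²/30 - 7·(6/5)³/(6·6) = -147/125 kN·m
Superposition: M = Σ M_i = -15477/2000 kN·m ≈ -7.738500 kN·m

M(6/5) = -15477/2000 kN·m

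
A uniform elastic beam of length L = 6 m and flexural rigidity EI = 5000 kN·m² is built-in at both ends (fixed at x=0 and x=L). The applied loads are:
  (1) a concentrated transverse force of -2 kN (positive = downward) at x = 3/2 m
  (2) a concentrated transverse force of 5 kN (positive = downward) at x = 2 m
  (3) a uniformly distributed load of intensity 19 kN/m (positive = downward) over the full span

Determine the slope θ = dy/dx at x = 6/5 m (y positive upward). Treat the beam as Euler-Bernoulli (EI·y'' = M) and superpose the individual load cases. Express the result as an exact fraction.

Load 1 — point force P=-2 kN at a=3/2 m (b=L-a=9/2):
  θ_1 = -Pb²x(2aL-(3a+b)x)/(2L³EI)  [x≤a] = -(-2)·(9/2)²·(6/5)·(2·(3/2)·6-(3·(3/2)+(9/2))·(6/5))/(2·6³·5000) = 81/500000 rad
Load 2 — point force P=5 kN at a=2 m (b=L-a=4):
  θ_2 = -Pb²x(2aL-(3a+b)x)/(2L³EI)  [x≤a] = -5·4²·(6/5)·(2·2·6-(3·2+4)·(6/5))/(2·6³·5000) = -1/1875 rad
Load 3 — uniform load w=19 kN/m over full span:
  θ_3 = -wx(L-x)(L-2x)/(12EI) = -19·(6/5)·(6-(6/5))·(6-2·(6/5))/(12·5000) = -513/78125 rad
Superposition: θ = Σ θ_i = -52033/7500000 rad ≈ -0.006938 rad

θ(6/5) = -52033/7500000 rad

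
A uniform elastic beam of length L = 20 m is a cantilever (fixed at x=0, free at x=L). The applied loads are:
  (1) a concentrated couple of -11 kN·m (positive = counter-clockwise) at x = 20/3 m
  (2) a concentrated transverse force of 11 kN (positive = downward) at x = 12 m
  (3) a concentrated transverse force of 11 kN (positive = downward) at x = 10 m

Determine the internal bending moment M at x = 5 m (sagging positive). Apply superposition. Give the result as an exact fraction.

M(5) = -143 kN·m

Load 1 — applied couple M₀=-11 kN·m at a=20/3 m (b=L-a=40/3):
  M_1 = M₀  [x≤a] = (-11) = -11 kN·m
Load 2 — point force P=11 kN at a=12 m (b=L-a=8):
  M_2 = -P(a-x)  [x≤a] = -11·(12-5) = -77 kN·m
Load 3 — point force P=11 kN at a=10 m (b=L-a=10):
  M_3 = -P(a-x)  [x≤a] = -11·(10-5) = -55 kN·m
Superposition: M = Σ M_i = -143 kN·m ≈ -143.000000 kN·m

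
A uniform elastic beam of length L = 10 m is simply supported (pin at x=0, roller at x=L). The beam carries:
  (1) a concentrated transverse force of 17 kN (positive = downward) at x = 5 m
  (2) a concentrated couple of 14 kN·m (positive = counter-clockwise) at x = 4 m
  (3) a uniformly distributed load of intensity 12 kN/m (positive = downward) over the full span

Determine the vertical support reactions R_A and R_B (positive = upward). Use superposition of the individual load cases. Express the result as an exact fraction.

R_A = 699/10 kN, R_B = 671/10 kN

Load 1 — point force P=17 kN at a=5 m (b=L-a=5):
  R_A = Pb/L = 17·5/10 = 17/2 kN
  R_B = Pa/L = 17·5/10 = 17/2 kN
Load 2 — applied couple M₀=14 kN·m at a=4 m (b=L-a=6):
  R_A = M₀/L = 14/10 = 7/5 kN
  R_B = -M₀/L = -14/10 = -7/5 kN
Load 3 — uniform load w=12 kN/m over full span:
  R_A = wL/2 = 12·10/2 = 60 kN
  R_B = wL/2 = 12·10/2 = 60 kN
Superposition: R_A = 699/10 kN, R_B = 671/10 kN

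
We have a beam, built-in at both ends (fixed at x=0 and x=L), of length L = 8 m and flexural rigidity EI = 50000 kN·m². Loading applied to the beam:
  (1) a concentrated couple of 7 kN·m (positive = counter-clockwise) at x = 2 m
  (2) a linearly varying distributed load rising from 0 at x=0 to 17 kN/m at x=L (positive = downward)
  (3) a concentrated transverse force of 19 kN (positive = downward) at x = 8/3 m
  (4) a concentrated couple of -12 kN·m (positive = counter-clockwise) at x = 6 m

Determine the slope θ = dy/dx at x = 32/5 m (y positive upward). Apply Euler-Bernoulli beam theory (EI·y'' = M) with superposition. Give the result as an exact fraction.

Load 1 — applied couple M₀=7 kN·m at a=2 m (b=L-a=6):
  θ_1 = (R_Ax²/2 - M_Ax - M₀(x-a))/EI  [x>a] with R_A=63/64, M_A=-21/16 = ((63/64)·(32/5)²/2 - (-21/16)·(32/5) - 7·((32/5)-2))/50000 = -7/156250 rad
Load 2 — triangular load w₀=17 kN/m (0→w₀ over full span):
  θ_2 = -w₀(2x(L-x)(L-2x)(x+2L)+x²(L-x)²)/(120LEI) = -17·(2·(32/5)·(8-(32/5))·(8-2·(32/5))·((32/5)+2·8)+(32/5)²·(8-(32/5))²)/(120·8·50000) = 4352/5859375 rad
Load 3 — point force P=19 kN at a=8/3 m (b=L-a=16/3):
  θ_3 = Pa²(L-x)(2bL-(3b+a)(L-x))/(2L³EI)  [x>a] = 19·(8/3)²·(8-(32/5))·(2·(16/3)·8-(3·(16/3)+(8/3))·(8-(32/5)))/(2·8³·50000) = 494/2109375 rad
Load 4 — applied couple M₀=-12 kN·m at a=6 m (b=L-a=2):
  θ_4 = (R_Ax²/2 - M_Ax - M₀(x-a))/EI  [x>a] with R_A=-27/16, M_A=-15/4 = ((-27/16)·(32/5)²/2 - (-15/4)·(32/5) - (-12)·((32/5)-6))/50000 = -9/78125 rad
Superposition: θ = Σ θ_i = 86161/105468750 rad ≈ 0.000817 rad

θ(32/5) = 86161/105468750 rad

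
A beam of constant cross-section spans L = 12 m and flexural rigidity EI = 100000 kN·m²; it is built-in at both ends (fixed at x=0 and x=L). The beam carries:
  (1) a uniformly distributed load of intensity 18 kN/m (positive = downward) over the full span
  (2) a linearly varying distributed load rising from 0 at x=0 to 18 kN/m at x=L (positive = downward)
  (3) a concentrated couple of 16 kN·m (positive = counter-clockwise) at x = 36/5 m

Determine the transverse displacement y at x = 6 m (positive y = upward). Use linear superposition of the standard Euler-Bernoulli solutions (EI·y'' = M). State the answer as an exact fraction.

y(6) = -18513/1250000 m

Load 1 — uniform load w=18 kN/m over full span:
  y_1 = -wx²(L-x)²/(24EI) = -18·6²·(12-6)²/(24·100000) = -243/25000 m
Load 2 — triangular load w₀=18 kN/m (0→w₀ over full span):
  y_2 = -w₀x²(L-x)²(x+2L)/(120LEI) = -18·6²·(12-6)²·(6+2·12)/(120·12·100000) = -243/50000 m
Load 3 — applied couple M₀=16 kN·m at a=36/5 m (b=L-a=24/5):
  y_3 = (R_Ax³/6 - M_Ax²/2)/EI  [x≤a] with R_A=48/25, M_A=128/25 = ((48/25)·6³/6 - (128/25)·6²/2)/100000 = -18/78125 m
Superposition: y = Σ y_i = -18513/1250000 m ≈ -0.014810 m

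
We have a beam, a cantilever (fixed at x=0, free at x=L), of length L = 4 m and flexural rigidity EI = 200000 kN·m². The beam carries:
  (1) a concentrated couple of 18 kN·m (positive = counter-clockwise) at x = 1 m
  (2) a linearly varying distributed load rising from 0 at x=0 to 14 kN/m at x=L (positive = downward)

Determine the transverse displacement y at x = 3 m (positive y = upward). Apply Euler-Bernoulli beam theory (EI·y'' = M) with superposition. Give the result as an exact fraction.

Load 1 — applied couple M₀=18 kN·m at a=1 m (b=L-a=3):
  y_1 = M₀a(2x-a)/(2EI)  [x>a] = 18·1·(2·3-1)/(2·200000) = 9/40000 m
Load 2 — triangular load w₀=14 kN/m (0→w₀ over full span):
  y_2 = (w₀Lx³/12-w₀L²x²/6-w₀x⁵/(120L))/EI = (14·4·3³/12-14·4²·3²/6-14·3⁵/(120·4))/200000 = -17367/16000000 m
Superposition: y = Σ y_i = -13767/16000000 m ≈ -0.000860 m

y(3) = -13767/16000000 m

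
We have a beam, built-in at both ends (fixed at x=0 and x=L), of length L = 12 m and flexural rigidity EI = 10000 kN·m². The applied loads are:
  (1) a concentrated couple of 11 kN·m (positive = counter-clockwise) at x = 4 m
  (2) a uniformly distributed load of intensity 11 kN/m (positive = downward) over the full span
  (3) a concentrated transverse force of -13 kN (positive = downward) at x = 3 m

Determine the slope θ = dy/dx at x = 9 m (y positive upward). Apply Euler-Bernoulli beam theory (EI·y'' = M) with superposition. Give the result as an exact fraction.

θ(9) = 8333/640000 rad

Load 1 — applied couple M₀=11 kN·m at a=4 m (b=L-a=8):
  θ_1 = (R_Ax²/2 - M_Ax - M₀(x-a))/EI  [x>a] with R_A=11/9, M_A=0 = ((11/9)·9²/2 - 0·9 - 11·(9-4))/10000 = -11/20000 rad
Load 2 — uniform load w=11 kN/m over full span:
  θ_2 = -wx(L-x)(L-2x)/(12EI) = -11·9·(12-9)·(12-2·9)/(12·10000) = 297/20000 rad
Load 3 — point force P=-13 kN at a=3 m (b=L-a=9):
  θ_3 = Pa²(L-x)(2bL-(3b+a)(L-x))/(2L³EI)  [x>a] = (-13)·3²·(12-9)·(2·9·12-(3·9+3)·(12-9))/(2·12³·10000) = -819/640000 rad
Superposition: θ = Σ θ_i = 8333/640000 rad ≈ 0.013020 rad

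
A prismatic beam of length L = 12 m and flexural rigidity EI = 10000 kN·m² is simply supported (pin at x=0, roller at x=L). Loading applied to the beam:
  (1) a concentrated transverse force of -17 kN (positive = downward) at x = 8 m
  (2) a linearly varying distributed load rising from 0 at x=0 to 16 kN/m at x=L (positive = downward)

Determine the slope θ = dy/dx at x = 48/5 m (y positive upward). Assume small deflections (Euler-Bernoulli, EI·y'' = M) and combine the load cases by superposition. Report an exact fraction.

Load 1 — point force P=-17 kN at a=8 m (b=L-a=4):
  θ_1 = -Pa(2L²-6Lx+3x²+a²)/(6LEI)  [x>a] = -(-17)·8·(2·12²-6·12·(48/5)+3·(48/5)²+8²)/(6·12·10000) = -1666/140625 rad
Load 2 — triangular load w₀=16 kN/m (0→w₀ over full span):
  θ_2 = -w₀(7L⁴-30L²x²+15x⁴)/(360LEI) = -16·(7·12⁴-30·12²·(48/5)²+15·(48/5)⁴)/(360·12·10000) = 18168/390625 rad
Superposition: θ = Σ θ_i = 121862/3515625 rad ≈ 0.034663 rad

θ(48/5) = 121862/3515625 rad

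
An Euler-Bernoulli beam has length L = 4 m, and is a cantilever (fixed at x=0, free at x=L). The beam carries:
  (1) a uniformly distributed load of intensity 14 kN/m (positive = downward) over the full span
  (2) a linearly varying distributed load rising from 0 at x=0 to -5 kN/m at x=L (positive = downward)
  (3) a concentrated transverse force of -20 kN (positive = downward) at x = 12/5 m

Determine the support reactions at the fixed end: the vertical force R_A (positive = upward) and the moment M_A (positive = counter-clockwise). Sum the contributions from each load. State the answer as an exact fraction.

Load 1 — uniform load w=14 kN/m over full span:
  R_A = wL = 14·4 = 56 kN
  M_A = wL²/2 = 14·4²/2 = 112 kN·m
Load 2 — triangular load w₀=-5 kN/m (0→w₀ over full span):
  R_A = w₀L/2 = (-5)·4/2 = -10 kN
  M_A = w₀L²/3 = (-5)·4²/3 = -80/3 kN·m
Load 3 — point force P=-20 kN at a=12/5 m (b=L-a=8/5):
  R_A = P = (-20) = -20 kN
  M_A = Pa = (-20)·(12/5) = -48 kN·m
Superposition: R_A = 26 kN, M_A = 112/3 kN·m

R_A = 26 kN, M_A = 112/3 kN·m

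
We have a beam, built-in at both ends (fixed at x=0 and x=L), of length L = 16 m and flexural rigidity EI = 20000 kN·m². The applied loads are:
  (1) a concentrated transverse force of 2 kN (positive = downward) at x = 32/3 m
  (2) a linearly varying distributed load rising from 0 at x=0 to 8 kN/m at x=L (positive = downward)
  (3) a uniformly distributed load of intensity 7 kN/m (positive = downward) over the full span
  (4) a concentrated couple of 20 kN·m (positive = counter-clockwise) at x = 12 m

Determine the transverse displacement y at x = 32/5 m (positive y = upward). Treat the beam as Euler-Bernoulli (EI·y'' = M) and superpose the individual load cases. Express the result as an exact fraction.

Load 1 — point force P=2 kN at a=32/3 m (b=L-a=16/3):
  y_1 = -Pb²x²(3aL-(3a+b)x)/(6L³EI)  [x≤a] = -2·(16/3)²·(32/5)²·(3·(32/3)·16-(3·(32/3)+(16/3))·(32/5))/(6·16³·20000) = -8192/6328125 m
Load 2 — triangular load w₀=8 kN/m (0→w₀ over full span):
  y_2 = -w₀x²(L-x)²(x+2L)/(120LEI) = -8·(32/5)²·(16-(32/5))²·((32/5)+2·16)/(120·16·20000) = -294912/9765625 m
Load 3 — uniform load w=7 kN/m over full span:
  y_3 = -wx²(L-x)²/(24EI) = -7·(32/5)²·(16-(32/5))²/(24·20000) = -21504/390625 m
Load 4 — applied couple M₀=20 kN·m at a=12 m (b=L-a=4):
  y_4 = (R_Ax³/6 - M_Ax²/2)/EI  [x≤a] with R_A=45/32, M_A=25/4 = ((45/32)·(32/5)³/6 - (25/4)·(32/5)²/2)/20000 = -52/15625 m
Superposition: y = Σ y_i = -71089972/791015625 m ≈ -0.089872 m

y(32/5) = -71089972/791015625 m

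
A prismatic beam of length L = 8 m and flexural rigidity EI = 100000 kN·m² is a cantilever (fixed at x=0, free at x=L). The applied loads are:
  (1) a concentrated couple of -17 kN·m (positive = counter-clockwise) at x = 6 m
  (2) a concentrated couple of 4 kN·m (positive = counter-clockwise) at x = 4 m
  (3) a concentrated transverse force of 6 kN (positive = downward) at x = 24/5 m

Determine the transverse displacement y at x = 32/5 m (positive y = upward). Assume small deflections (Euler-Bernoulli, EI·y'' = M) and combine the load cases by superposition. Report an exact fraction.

y(32/5) = -38011/6250000 m

Load 1 — applied couple M₀=-17 kN·m at a=6 m (b=L-a=2):
  y_1 = M₀a(2x-a)/(2EI)  [x>a] = (-17)·6·(2·(32/5)-6)/(2·100000) = -867/250000 m
Load 2 — applied couple M₀=4 kN·m at a=4 m (b=L-a=4):
  y_2 = M₀a(2x-a)/(2EI)  [x>a] = 4·4·(2·(32/5)-4)/(2·100000) = 11/15625 m
Load 3 — point force P=6 kN at a=24/5 m (b=L-a=16/5):
  y_3 = -Pa²(3x-a)/(6EI)  [x>a] = -6·(24/5)²·(3·(32/5)-(24/5))/(6·100000) = -1296/390625 m
Superposition: y = Σ y_i = -38011/6250000 m ≈ -0.006082 m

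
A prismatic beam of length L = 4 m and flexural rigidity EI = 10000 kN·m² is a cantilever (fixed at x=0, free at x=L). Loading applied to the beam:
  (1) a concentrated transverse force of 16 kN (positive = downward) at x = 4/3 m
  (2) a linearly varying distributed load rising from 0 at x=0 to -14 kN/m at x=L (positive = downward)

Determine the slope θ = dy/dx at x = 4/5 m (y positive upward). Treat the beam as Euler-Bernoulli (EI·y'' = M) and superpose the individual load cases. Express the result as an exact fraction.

Load 1 — point force P=16 kN at a=4/3 m (b=L-a=8/3):
  θ_1 = -Px(2a-x)/(2EI)  [x≤a] = -16·(4/5)·(2·(4/3)-(4/5))/(2·10000) = -56/46875 rad
Load 2 — triangular load w₀=-14 kN/m (0→w₀ over full span):
  θ_2 = (w₀Lx²/4-w₀L²x/3-w₀x⁴/(24L))/EI = ((-14)·4·(4/5)²/4-(-14)·4²·(4/5)/3-(-14)·(4/5)⁴/(24·4))/10000 = 5957/1171875 rad
Superposition: θ = Σ θ_i = 1519/390625 rad ≈ 0.003889 rad

θ(4/5) = 1519/390625 rad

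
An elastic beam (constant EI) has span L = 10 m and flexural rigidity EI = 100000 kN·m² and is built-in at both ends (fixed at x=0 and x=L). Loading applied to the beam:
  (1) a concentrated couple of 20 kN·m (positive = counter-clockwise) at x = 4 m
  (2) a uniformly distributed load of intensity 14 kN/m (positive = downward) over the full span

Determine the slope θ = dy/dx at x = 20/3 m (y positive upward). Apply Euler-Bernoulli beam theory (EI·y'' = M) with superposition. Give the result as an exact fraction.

Load 1 — applied couple M₀=20 kN·m at a=4 m (b=L-a=6):
  θ_1 = (R_Ax²/2 - M_Ax - M₀(x-a))/EI  [x>a] with R_A=72/25, M_A=12/5 = ((72/25)·(20/3)²/2 - (12/5)·(20/3) - 20·((20/3)-4))/100000 = -1/18750 rad
Load 2 — uniform load w=14 kN/m over full span:
  θ_2 = -wx(L-x)(L-2x)/(12EI) = -14·(20/3)·(10-(20/3))·(10-2·(20/3))/(12·100000) = 7/8100 rad
Superposition: θ = Σ θ_i = 821/1012500 rad ≈ 0.000811 rad

θ(20/3) = 821/1012500 rad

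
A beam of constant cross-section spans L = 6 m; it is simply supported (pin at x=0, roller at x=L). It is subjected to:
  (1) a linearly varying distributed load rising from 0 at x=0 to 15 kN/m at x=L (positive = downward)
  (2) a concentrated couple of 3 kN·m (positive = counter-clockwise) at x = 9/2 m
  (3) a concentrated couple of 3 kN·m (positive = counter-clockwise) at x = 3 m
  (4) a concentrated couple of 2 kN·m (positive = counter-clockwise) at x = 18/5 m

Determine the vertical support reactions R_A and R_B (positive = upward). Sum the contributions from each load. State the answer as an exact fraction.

R_A = 49/3 kN, R_B = 86/3 kN

Load 1 — triangular load w₀=15 kN/m (0→w₀ over full span):
  R_A = w₀L/6 = 15·6/6 = 15 kN
  R_B = w₀L/3 = 15·6/3 = 30 kN
Load 2 — applied couple M₀=3 kN·m at a=9/2 m (b=L-a=3/2):
  R_A = M₀/L = 3/6 = 1/2 kN
  R_B = -M₀/L = -3/6 = -1/2 kN
Load 3 — applied couple M₀=3 kN·m at a=3 m (b=L-a=3):
  R_A = M₀/L = 3/6 = 1/2 kN
  R_B = -M₀/L = -3/6 = -1/2 kN
Load 4 — applied couple M₀=2 kN·m at a=18/5 m (b=L-a=12/5):
  R_A = M₀/L = 2/6 = 1/3 kN
  R_B = -M₀/L = -2/6 = -1/3 kN
Superposition: R_A = 49/3 kN, R_B = 86/3 kN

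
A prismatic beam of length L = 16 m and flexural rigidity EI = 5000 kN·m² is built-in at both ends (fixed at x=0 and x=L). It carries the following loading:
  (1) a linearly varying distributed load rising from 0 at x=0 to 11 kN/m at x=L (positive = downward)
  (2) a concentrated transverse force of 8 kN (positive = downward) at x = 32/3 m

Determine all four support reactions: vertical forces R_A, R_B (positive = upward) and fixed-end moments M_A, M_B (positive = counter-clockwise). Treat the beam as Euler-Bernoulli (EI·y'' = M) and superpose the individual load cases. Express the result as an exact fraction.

Load 1 — triangular load w₀=11 kN/m (0→w₀ over full span):
  R_A = 3w₀L/20 = 3·11·16/20 = 132/5 kN
  M_A = w₀L²/30 = 11·16²/30 = 1408/15 kN·m
  R_B = 7w₀L/20 = 7·11·16/20 = 308/5 kN
  M_B = -w₀L²/20 = -11·16²/20 = -704/5 kN·m
Load 2 — point force P=8 kN at a=32/3 m (b=L-a=16/3):
  R_A = Pb²(3a+b)/L³ = 8·(16/3)²·(3·(32/3)+(16/3))/16³ = 56/27 kN
  M_A = Pab²/L² = 8·(32/3)·(16/3)²/16² = 256/27 kN·m
  R_B = Pa²(a+3b)/L³ = 8·(32/3)²·((32/3)+3·(16/3))/16³ = 160/27 kN
  M_B = -Pa²b/L² = -8·(32/3)²·(16/3)/16² = -512/27 kN·m
Superposition: R_A = 3844/135 kN, M_A = 13952/135 kN·m, R_B = 9116/135 kN, M_B = -21568/135 kN·m

R_A = 3844/135 kN, M_A = 13952/135 kN·m, R_B = 9116/135 kN, M_B = -21568/135 kN·m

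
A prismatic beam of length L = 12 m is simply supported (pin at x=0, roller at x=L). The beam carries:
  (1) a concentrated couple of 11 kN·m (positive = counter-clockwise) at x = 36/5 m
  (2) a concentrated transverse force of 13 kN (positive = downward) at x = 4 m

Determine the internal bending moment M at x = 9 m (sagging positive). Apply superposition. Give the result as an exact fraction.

M(9) = 41/4 kN·m

Load 1 — applied couple M₀=11 kN·m at a=36/5 m (b=L-a=24/5):
  M_1 = M₀x/L - M₀  [x>a] = 11·9/12 - 11 = -11/4 kN·m
Load 2 — point force P=13 kN at a=4 m (b=L-a=8):
  M_2 = Pa(L-x)/L  [x>a] = 13·4·(12-9)/12 = 13 kN·m
Superposition: M = Σ M_i = 41/4 kN·m ≈ 10.250000 kN·m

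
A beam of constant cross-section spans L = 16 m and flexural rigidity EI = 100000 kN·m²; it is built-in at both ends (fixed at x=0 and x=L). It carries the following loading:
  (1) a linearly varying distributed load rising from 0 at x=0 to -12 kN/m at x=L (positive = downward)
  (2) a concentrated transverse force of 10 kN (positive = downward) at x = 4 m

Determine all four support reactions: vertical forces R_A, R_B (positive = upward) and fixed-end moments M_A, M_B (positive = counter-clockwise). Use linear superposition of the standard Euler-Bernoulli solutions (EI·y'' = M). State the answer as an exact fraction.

R_A = -1629/80 kN, M_A = -799/10 kN·m, R_B = -5251/80 kN, M_B = 1461/10 kN·m

Load 1 — triangular load w₀=-12 kN/m (0→w₀ over full span):
  R_A = 3w₀L/20 = 3·(-12)·16/20 = -144/5 kN
  M_A = w₀L²/30 = (-12)·16²/30 = -512/5 kN·m
  R_B = 7w₀L/20 = 7·(-12)·16/20 = -336/5 kN
  M_B = -w₀L²/20 = -(-12)·16²/20 = 768/5 kN·m
Load 2 — point force P=10 kN at a=4 m (b=L-a=12):
  R_A = Pb²(3a+b)/L³ = 10·12²·(3·4+12)/16³ = 135/16 kN
  M_A = Pab²/L² = 10·4·12²/16² = 45/2 kN·m
  R_B = Pa²(a+3b)/L³ = 10·4²·(4+3·12)/16³ = 25/16 kN
  M_B = -Pa²b/L² = -10·4²·12/16² = -15/2 kN·m
Superposition: R_A = -1629/80 kN, M_A = -799/10 kN·m, R_B = -5251/80 kN, M_B = 1461/10 kN·m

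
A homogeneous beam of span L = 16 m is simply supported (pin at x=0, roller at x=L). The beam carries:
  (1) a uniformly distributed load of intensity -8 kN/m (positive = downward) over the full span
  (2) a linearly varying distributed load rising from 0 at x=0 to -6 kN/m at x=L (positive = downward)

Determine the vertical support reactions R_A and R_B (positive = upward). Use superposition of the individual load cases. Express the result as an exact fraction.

R_A = -80 kN, R_B = -96 kN

Load 1 — uniform load w=-8 kN/m over full span:
  R_A = wL/2 = (-8)·16/2 = -64 kN
  R_B = wL/2 = (-8)·16/2 = -64 kN
Load 2 — triangular load w₀=-6 kN/m (0→w₀ over full span):
  R_A = w₀L/6 = (-6)·16/6 = -16 kN
  R_B = w₀L/3 = (-6)·16/3 = -32 kN
Superposition: R_A = -80 kN, R_B = -96 kN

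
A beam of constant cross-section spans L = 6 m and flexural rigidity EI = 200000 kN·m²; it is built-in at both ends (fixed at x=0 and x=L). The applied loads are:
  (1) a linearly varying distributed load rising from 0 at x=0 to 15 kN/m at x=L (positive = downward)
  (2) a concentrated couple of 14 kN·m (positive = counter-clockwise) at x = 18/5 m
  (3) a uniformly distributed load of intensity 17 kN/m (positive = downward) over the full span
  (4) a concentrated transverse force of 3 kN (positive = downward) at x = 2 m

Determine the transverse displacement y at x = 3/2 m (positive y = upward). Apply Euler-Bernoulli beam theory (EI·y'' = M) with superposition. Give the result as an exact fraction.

y(3/2) = -127969/512000000 m

Load 1 — triangular load w₀=15 kN/m (0→w₀ over full span):
  y_1 = -w₀x²(L-x)²(x+2L)/(120LEI) = -15·(3/2)²·(6-(3/2))²·((3/2)+2·6)/(120·6·200000) = -6561/102400000 m
Load 2 — applied couple M₀=14 kN·m at a=18/5 m (b=L-a=12/5):
  y_2 = (R_Ax³/6 - M_Ax²/2)/EI  [x≤a] with R_A=84/25, M_A=112/25 = ((84/25)·(3/2)³/6 - (112/25)·(3/2)²/2)/200000 = -63/4000000 m
Load 3 — uniform load w=17 kN/m over full span:
  y_3 = -wx²(L-x)²/(24EI) = -17·(3/2)²·(6-(3/2))²/(24·200000) = -4131/25600000 m
Load 4 — point force P=3 kN at a=2 m (b=L-a=4):
  y_4 = -Pb²x²(3aL-(3a+b)x)/(6L³EI)  [x≤a] = -3·4²·(3/2)²·(3·2·6-(3·2+4)·(3/2))/(6·6³·200000) = -7/800000 m
Superposition: y = Σ y_i = -127969/512000000 m ≈ -0.000250 m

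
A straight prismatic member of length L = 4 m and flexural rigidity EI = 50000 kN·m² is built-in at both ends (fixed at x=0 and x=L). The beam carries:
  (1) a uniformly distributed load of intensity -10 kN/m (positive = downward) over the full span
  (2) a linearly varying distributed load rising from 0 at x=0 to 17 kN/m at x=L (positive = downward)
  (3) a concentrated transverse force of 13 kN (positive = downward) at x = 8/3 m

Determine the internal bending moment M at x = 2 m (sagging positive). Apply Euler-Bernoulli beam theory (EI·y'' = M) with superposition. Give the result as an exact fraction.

M(2) = 17/9 kN·m

Load 1 — uniform load w=-10 kN/m over full span:
  M_1 = wLx/2 - wL²/12 - wx²/2 = (-10)·4·2/2 - (-10)·4²/12 - (-10)·2²/2 = -20/3 kN·m
Load 2 — triangular load w₀=17 kN/m (0→w₀ over full span):
  M_2 = 3w₀Lx/20 - w₀L²/30 - w₀x³/(6L) = 3·17·4·2/20 - 17·4²/30 - 17·2³/(6·4) = 17/3 kN·m
Load 3 — point force P=13 kN at a=8/3 m (b=L-a=4/3):
  M_3 = Pb²(3a+b)x/L³ - Pab²/L²  [x≤a] = 13·(4/3)²·(3·(8/3)+(4/3))·2/4³ - 13·(8/3)·(4/3)²/4² = 26/9 kN·m
Superposition: M = Σ M_i = 17/9 kN·m ≈ 1.888889 kN·m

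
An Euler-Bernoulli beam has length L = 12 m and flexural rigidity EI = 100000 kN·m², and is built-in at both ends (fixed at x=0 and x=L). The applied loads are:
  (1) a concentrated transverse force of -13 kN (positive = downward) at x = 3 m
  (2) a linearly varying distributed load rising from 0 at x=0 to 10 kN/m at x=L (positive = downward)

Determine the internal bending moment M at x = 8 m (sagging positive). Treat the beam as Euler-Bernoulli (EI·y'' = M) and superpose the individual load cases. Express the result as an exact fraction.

M(8) = 3467/144 kN·m

Load 1 — point force P=-13 kN at a=3 m (b=L-a=9):
  M_1 = Pa²(a+3b)(L-x)/L³ - Pa²b/L²  [x>a] = (-13)·3²·(3+3·9)·(12-8)/12³ - (-13)·3²·9/12² = -13/16 kN·m
Load 2 — triangular load w₀=10 kN/m (0→w₀ over full span):
  M_2 = 3w₀Lx/20 - w₀L²/30 - w₀x³/(6L) = 3·10·12·8/20 - 10·12²/30 - 10·8³/(6·12) = 224/9 kN·m
Superposition: M = Σ M_i = 3467/144 kN·m ≈ 24.076389 kN·m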